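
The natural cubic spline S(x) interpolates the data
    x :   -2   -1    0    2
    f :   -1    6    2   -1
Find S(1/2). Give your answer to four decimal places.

0.0516

Put M_i = S'' at the i-th knot. Here h = (1, 1, 2) and Δ = (7, -4, -3/2), so the interior equations h_(i-1)·M_(i-1) + 2(h_(i-1)+h_i)·M_i + h_i·M_(i+1) = 6(Δ_i − Δ_(i-1)) read
  1·M_0 + 4·M_1 + 1·M_2 = 6(Δ_1 - Δ_0) = -66
  1·M_1 + 6·M_2 + 2·M_3 = 6(Δ_2 - Δ_1) = 15
Natural end conditions: M_0 = M_3 = 0.
Solving: M_0 = 0, M_1 = -411/23, M_2 = 126/23, M_3 = 0.
On [0, 2], S(x) = 2 - 237/46·x + 63/23·x² - 21/46·x³.
With x = 1/2: S(1/2) = 19/368.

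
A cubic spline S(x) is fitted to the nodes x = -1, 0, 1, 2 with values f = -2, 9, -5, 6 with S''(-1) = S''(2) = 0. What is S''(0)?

Let σ_i = S''(x_i). Step sizes h_i = 1, 1, 1; slopes of the chords Δ_i = (y_(i+1) - y_i)/h_i = 11, -14, 11.
  1·σ_0 + 4·σ_1 + 1·σ_2 = 6(Δ_1 - Δ_0) = -150
  1·σ_1 + 4·σ_2 + 1·σ_3 = 6(Δ_2 - Δ_1) = 150
Natural end conditions: σ_0 = σ_3 = 0.
Forward elimination and back-substitution give σ_0 = 0, σ_1 = -50, σ_2 = 50, σ_3 = 0.

-50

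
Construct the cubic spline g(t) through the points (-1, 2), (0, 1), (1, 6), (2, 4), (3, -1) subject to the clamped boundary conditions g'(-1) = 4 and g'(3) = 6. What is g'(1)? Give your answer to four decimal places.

Let M_i = g''(x_i). Step sizes h_i = 1, 1, 1, 1; slopes of the chords Δ_i = (y_(i+1) - y_i)/h_i = -1, 5, -2, -5.
  1·M_0 + 4·M_1 + 1·M_2 = 6(Δ_1 - Δ_0) = 36
  1·M_1 + 4·M_2 + 1·M_3 = 6(Δ_2 - Δ_1) = -42
  1·M_2 + 4·M_3 + 1·M_4 = 6(Δ_3 - Δ_2) = -18
Clamped end conditions give two more equations: 2h_0·M_0 + h_0·M_1 = 6(Δ_0 - g'(-1)) = -30 and h_3·M_3 + 2h_3·M_4 = 6(g'(3) - Δ_3) = 66.
Forward elimination and back-substitution give M_0 = -673/28, M_1 = 253/14, M_2 = -49/4, M_3 = -155/14, M_4 = 1079/28.
On [1, 2], g'(t) = b_2 + 2c_2·(t - 1) + 3d_2·(t - 1)² with b_2 = Δ_2 - h_2(2M_2 + M_3)/6 = 55/14, c_2 = M_2/2 = -49/8, d_2 = (M_3 - M_2)/(6h_2) = 11/56. So g'(1) = 55/14.

3.9286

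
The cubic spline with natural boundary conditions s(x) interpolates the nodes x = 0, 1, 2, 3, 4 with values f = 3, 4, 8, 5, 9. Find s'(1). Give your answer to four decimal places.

3.8571

Let M_i = s''(x_i). Step sizes h_i = 1, 1, 1, 1; slopes of the chords Δ_i = (y_(i+1) - y_i)/h_i = 1, 4, -3, 4.
  1·M_0 + 4·M_1 + 1·M_2 = 6(Δ_1 - Δ_0) = 18
  1·M_1 + 4·M_2 + 1·M_3 = 6(Δ_2 - Δ_1) = -42
  1·M_2 + 4·M_3 + 1·M_4 = 6(Δ_3 - Δ_2) = 42
Natural end conditions: M_0 = M_4 = 0.
Solving: M_0 = 0, M_1 = 60/7, M_2 = -114/7, M_3 = 102/7, M_4 = 0.
On [1, 2], s'(x) = b_1 + 2c_1·(x - 1) + 3d_1·(x - 1)² with b_1 = Δ_1 - h_1(2M_1 + M_2)/6 = 27/7, c_1 = M_1/2 = 30/7, d_1 = (M_2 - M_1)/(6h_1) = -29/7. So s'(1) = 27/7.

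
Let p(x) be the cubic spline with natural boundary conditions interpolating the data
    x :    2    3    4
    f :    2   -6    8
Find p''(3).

Let m_i = p''(x_i). Step sizes h_i = 1, 1; slopes of the chords Δ_i = (y_(i+1) - y_i)/h_i = -8, 14.
  1·m_0 + 4·m_1 + 1·m_2 = 6(Δ_1 - Δ_0) = 132
Natural end conditions: m_0 = m_2 = 0.
Solving: m_0 = 0, m_1 = 33, m_2 = 0.

33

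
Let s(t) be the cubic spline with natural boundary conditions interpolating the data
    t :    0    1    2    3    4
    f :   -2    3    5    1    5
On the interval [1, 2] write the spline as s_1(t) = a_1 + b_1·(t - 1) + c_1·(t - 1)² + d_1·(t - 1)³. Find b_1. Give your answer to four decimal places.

4.5357

Put σ_i = s'' at the i-th knot. Here h = (1, 1, 1, 1) and Δ = (5, 2, -4, 4), so the interior equations h_(i-1)·σ_(i-1) + 2(h_(i-1)+h_i)·σ_i + h_i·σ_(i+1) = 6(Δ_i − Δ_(i-1)) read
  1·σ_0 + 4·σ_1 + 1·σ_2 = 6(Δ_1 - Δ_0) = -18
  1·σ_1 + 4·σ_2 + 1·σ_3 = 6(Δ_2 - Δ_1) = -36
  1·σ_2 + 4·σ_3 + 1·σ_4 = 6(Δ_3 - Δ_2) = 48
Natural end conditions: σ_0 = σ_4 = 0.
Solving: σ_0 = 0, σ_1 = -39/28, σ_2 = -87/7, σ_3 = 423/28, σ_4 = 0.
On [1, 2], with s_1(t) = a_1 + b_1·(t - 1) + c_1·(t - 1)² + d_1·(t - 1)³: c_1 = σ_1/2 = -39/56, d_1 = (σ_2 - σ_1)/(6h_1) = -103/56, b_1 = Δ_1 - h_1(2σ_1 + σ_2)/6 = 127/28.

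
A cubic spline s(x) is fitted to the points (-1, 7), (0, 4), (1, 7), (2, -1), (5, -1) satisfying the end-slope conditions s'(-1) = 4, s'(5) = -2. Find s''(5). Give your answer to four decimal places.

-8.1111

Write M_i for s''(x_i). With h_i = 1, 1, 1, 3 and divided differences Δ_i = -3, 3, -8, 0, the continuity of s' gives the tridiagonal system
  1·M_0 + 4·M_1 + 1·M_2 = 6(Δ_1 - Δ_0) = 36
  1·M_1 + 4·M_2 + 1·M_3 = 6(Δ_2 - Δ_1) = -66
  1·M_2 + 8·M_3 + 3·M_4 = 6(Δ_3 - Δ_2) = 48
Clamped end conditions give two more equations: 2h_0·M_0 + h_0·M_1 = 6(Δ_0 - s'(-1)) = -42 and h_3·M_3 + 2h_3·M_4 = 6(s'(5) - Δ_3) = -12.
Forward elimination and back-substitution give M_0 = -295/9, M_1 = 212/9, M_2 = -229/9, M_3 = 110/9, M_4 = -73/9.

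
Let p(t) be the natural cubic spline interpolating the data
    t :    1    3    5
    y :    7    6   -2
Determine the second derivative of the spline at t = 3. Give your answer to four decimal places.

Write M_i for p''(x_i). With h_i = 2, 2 and divided differences Δ_i = -1/2, -4, the continuity of p' gives the tridiagonal system
  2·M_0 + 8·M_1 + 2·M_2 = 6(Δ_1 - Δ_0) = -21
Natural end conditions: M_0 = M_2 = 0.
Solving: M_0 = 0, M_1 = -21/8, M_2 = 0.

-2.6250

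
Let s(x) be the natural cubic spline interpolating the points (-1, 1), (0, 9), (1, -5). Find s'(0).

-3

Let M_i = s''(x_i). Step sizes h_i = 1, 1; slopes of the chords Δ_i = (y_(i+1) - y_i)/h_i = 8, -14.
  1·M_0 + 4·M_1 + 1·M_2 = 6(Δ_1 - Δ_0) = -132
Natural end conditions: M_0 = M_2 = 0.
Solving the tridiagonal system: M_0 = 0, M_1 = -33, M_2 = 0.
On [0, 1], s'(x) = b_1 + 2c_1·x + 3d_1·x² with b_1 = Δ_1 - h_1(2M_1 + M_2)/6 = -3, c_1 = M_1/2 = -33/2, d_1 = (M_2 - M_1)/(6h_1) = 11/2. So s'(0) = -3.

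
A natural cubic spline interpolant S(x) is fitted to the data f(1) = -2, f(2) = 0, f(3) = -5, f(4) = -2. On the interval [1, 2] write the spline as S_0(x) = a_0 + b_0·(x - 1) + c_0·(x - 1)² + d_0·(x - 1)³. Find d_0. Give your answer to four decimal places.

-2.4000

Put σ_i = S'' at the i-th knot. Here h = (1, 1, 1) and Δ = (2, -5, 3), so the interior equations h_(i-1)·σ_(i-1) + 2(h_(i-1)+h_i)·σ_i + h_i·σ_(i+1) = 6(Δ_i − Δ_(i-1)) read
  1·σ_0 + 4·σ_1 + 1·σ_2 = 6(Δ_1 - Δ_0) = -42
  1·σ_1 + 4·σ_2 + 1·σ_3 = 6(Δ_2 - Δ_1) = 48
Natural end conditions: σ_0 = σ_3 = 0.
Solving: σ_0 = 0, σ_1 = -72/5, σ_2 = 78/5, σ_3 = 0.
On [1, 2], with S_0(x) = a_0 + b_0·(x - 1) + c_0·(x - 1)² + d_0·(x - 1)³: c_0 = σ_0/2 = 0, d_0 = (σ_1 - σ_0)/(6h_0) = -12/5, b_0 = Δ_0 - h_0(2σ_0 + σ_1)/6 = 22/5.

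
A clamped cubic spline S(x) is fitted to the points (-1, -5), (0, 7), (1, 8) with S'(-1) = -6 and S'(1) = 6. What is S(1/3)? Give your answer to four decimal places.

With M_i denoting the second derivative at x_i, h_i = 1, 1, and Δ_i = (y_(i+1) − y_i)/h_i = 12, 1:
  1·M_0 + 4·M_1 + 1·M_2 = 6(Δ_1 - Δ_0) = -66
Clamped end conditions give two more equations: 2h_0·M_0 + h_0·M_1 = 6(Δ_0 - S'(-1)) = 108 and h_1·M_1 + 2h_1·M_2 = 6(S'(1) - Δ_1) = 30.
Hence M_0 = 153/2, M_1 = -45, M_2 = 75/2.
On [0, 1], S(x) = 7 + 39/4·x - 45/2·x² + 55/4·x³.
With x = 1/3: S(1/3) = 223/27.

8.2593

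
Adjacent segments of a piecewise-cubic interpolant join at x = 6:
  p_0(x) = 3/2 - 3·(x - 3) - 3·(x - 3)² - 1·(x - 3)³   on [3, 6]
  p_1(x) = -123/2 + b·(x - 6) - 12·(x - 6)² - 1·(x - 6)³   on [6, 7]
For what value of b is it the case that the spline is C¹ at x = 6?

-48

p_0'(x) = -3 - 6·(x - 3) - 3·(x - 3)², so p_0'(6) = -48. On the right, p_1'(6) = b, so b = -48.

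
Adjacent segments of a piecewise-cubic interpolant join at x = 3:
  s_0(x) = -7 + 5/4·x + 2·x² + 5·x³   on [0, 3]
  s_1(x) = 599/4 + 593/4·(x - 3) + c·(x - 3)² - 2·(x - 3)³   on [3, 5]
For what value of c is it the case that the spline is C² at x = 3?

s_0''(x) = 4 + 30·x, so s_0''(3) = 94. On the right, s_1''(3) = 2c, so c = 47.

47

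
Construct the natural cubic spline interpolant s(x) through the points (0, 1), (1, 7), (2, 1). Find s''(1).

Put M_i = s'' at the i-th knot. Here h = (1, 1) and Δ = (6, -6), so the interior equations h_(i-1)·M_(i-1) + 2(h_(i-1)+h_i)·M_i + h_i·M_(i+1) = 6(Δ_i − Δ_(i-1)) read
  1·M_0 + 4·M_1 + 1·M_2 = 6(Δ_1 - Δ_0) = -72
Natural end conditions: M_0 = M_2 = 0.
Hence M_0 = 0, M_1 = -18, M_2 = 0.

-18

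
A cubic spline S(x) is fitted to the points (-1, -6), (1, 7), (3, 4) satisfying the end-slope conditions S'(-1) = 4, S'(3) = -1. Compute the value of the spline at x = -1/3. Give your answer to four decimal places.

-1.8889

Put m_i = S'' at the i-th knot. Here h = (2, 2) and Δ = (13/2, -3/2), so the interior equations h_(i-1)·m_(i-1) + 2(h_(i-1)+h_i)·m_i + h_i·m_(i+1) = 6(Δ_i − Δ_(i-1)) read
  2·m_0 + 8·m_1 + 2·m_2 = 6(Δ_1 - Δ_0) = -48
Clamped end conditions give two more equations: 2h_0·m_0 + h_0·m_1 = 6(Δ_0 - S'(-1)) = 15 and h_1·m_1 + 2h_1·m_2 = 6(S'(3) - Δ_1) = 3.
Solving: m_0 = 17/2, m_1 = -19/2, m_2 = 11/2.
On [-1, 1], S(x) = -6 + 4·(x + 1) + 17/4·(x + 1)² - 3/2·(x + 1)³.
With (x + 1) = 2/3: S(-1/3) = -17/9.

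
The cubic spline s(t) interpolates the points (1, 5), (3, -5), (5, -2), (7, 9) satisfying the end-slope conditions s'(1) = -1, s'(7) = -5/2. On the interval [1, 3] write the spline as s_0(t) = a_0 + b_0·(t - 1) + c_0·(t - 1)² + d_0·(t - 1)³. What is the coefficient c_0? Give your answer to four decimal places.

Let M_i = s''(x_i). Step sizes h_i = 2, 2, 2; slopes of the chords Δ_i = (y_(i+1) - y_i)/h_i = -5, 3/2, 11/2.
  2·M_0 + 8·M_1 + 2·M_2 = 6(Δ_1 - Δ_0) = 39
  2·M_1 + 8·M_2 + 2·M_3 = 6(Δ_2 - Δ_1) = 24
Clamped end conditions give two more equations: 2h_0·M_0 + h_0·M_1 = 6(Δ_0 - s'(1)) = -24 and h_2·M_2 + 2h_2·M_3 = 6(s'(7) - Δ_2) = -48.
Solving: M_0 = -89/10, M_1 = 29/5, M_2 = 26/5, M_3 = -73/5.
On [1, 3], with s_0(t) = a_0 + b_0·(t - 1) + c_0·(t - 1)² + d_0·(t - 1)³: c_0 = M_0/2 = -89/20, d_0 = (M_1 - M_0)/(6h_0) = 49/40, b_0 = Δ_0 - h_0(2M_0 + M_1)/6 = -1.

-4.4500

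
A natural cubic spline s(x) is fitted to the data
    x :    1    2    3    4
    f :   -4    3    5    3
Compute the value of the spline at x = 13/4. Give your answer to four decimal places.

4.7406

Put σ_i = s'' at the i-th knot. Here h = (1, 1, 1) and Δ = (7, 2, -2), so the interior equations h_(i-1)·σ_(i-1) + 2(h_(i-1)+h_i)·σ_i + h_i·σ_(i+1) = 6(Δ_i − Δ_(i-1)) read
  1·σ_0 + 4·σ_1 + 1·σ_2 = 6(Δ_1 - Δ_0) = -30
  1·σ_1 + 4·σ_2 + 1·σ_3 = 6(Δ_2 - Δ_1) = -24
Natural end conditions: σ_0 = σ_3 = 0.
Forward elimination and back-substitution give σ_0 = 0, σ_1 = -32/5, σ_2 = -22/5, σ_3 = 0.
On [3, 4], s(x) = 5 - 8/15·(x - 3) - 11/5·(x - 3)² + 11/15·(x - 3)³.
With (x - 3) = 1/4: s(13/4) = 1517/320.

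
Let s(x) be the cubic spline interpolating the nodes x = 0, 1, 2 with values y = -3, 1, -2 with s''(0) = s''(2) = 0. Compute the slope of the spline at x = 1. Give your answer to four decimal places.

0.5000

Write M_i for s''(x_i). With h_i = 1, 1 and divided differences Δ_i = 4, -3, the continuity of s' gives the tridiagonal system
  1·M_0 + 4·M_1 + 1·M_2 = 6(Δ_1 - Δ_0) = -42
Natural end conditions: M_0 = M_2 = 0.
Hence M_0 = 0, M_1 = -21/2, M_2 = 0.
On [1, 2], s'(x) = b_1 + 2c_1·(x - 1) + 3d_1·(x - 1)² with b_1 = Δ_1 - h_1(2M_1 + M_2)/6 = 1/2, c_1 = M_1/2 = -21/4, d_1 = (M_2 - M_1)/(6h_1) = 7/4. So s'(1) = 1/2.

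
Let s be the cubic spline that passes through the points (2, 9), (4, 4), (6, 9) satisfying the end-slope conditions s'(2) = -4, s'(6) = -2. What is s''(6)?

-10

Put M_i = s'' at the i-th knot. Here h = (2, 2) and Δ = (-5/2, 5/2), so the interior equations h_(i-1)·M_(i-1) + 2(h_(i-1)+h_i)·M_i + h_i·M_(i+1) = 6(Δ_i − Δ_(i-1)) read
  2·M_0 + 8·M_1 + 2·M_2 = 6(Δ_1 - Δ_0) = 30
Clamped end conditions give two more equations: 2h_0·M_0 + h_0·M_1 = 6(Δ_0 - s'(2)) = 9 and h_1·M_1 + 2h_1·M_2 = 6(s'(6) - Δ_1) = -27.
Solving the tridiagonal system: M_0 = -1, M_1 = 13/2, M_2 = -10.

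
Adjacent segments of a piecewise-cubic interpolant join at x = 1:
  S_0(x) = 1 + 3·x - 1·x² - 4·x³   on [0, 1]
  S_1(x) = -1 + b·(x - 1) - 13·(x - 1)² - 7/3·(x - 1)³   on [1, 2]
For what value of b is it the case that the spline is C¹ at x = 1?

S_0'(x) = 3 - 2·x - 12·x², so S_0'(1) = -11. On the right, S_1'(1) = b, so b = -11.

-11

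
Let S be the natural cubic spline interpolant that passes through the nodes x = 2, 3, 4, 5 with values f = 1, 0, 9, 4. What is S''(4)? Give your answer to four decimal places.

-26.4000

Write m_i for S''(x_i). With h_i = 1, 1, 1 and divided differences Δ_i = -1, 9, -5, the continuity of S' gives the tridiagonal system
  1·m_0 + 4·m_1 + 1·m_2 = 6(Δ_1 - Δ_0) = 60
  1·m_1 + 4·m_2 + 1·m_3 = 6(Δ_2 - Δ_1) = -84
Natural end conditions: m_0 = m_3 = 0.
Forward elimination and back-substitution give m_0 = 0, m_1 = 108/5, m_2 = -132/5, m_3 = 0.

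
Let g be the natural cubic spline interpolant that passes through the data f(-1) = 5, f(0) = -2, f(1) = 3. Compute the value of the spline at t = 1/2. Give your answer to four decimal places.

-0.6250

Write m_i for g''(x_i). With h_i = 1, 1 and divided differences Δ_i = -7, 5, the continuity of g' gives the tridiagonal system
  1·m_0 + 4·m_1 + 1·m_2 = 6(Δ_1 - Δ_0) = 72
Natural end conditions: m_0 = m_2 = 0.
Solving: m_0 = 0, m_1 = 18, m_2 = 0.
On [0, 1], g(t) = -2 - 1·t + 9·t² - 3·t³.
With t = 1/2: g(1/2) = -5/8.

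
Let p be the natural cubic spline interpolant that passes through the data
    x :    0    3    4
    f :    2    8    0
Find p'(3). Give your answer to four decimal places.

-5.5000

Put m_i = p'' at the i-th knot. Here h = (3, 1) and Δ = (2, -8), so the interior equations h_(i-1)·m_(i-1) + 2(h_(i-1)+h_i)·m_i + h_i·m_(i+1) = 6(Δ_i − Δ_(i-1)) read
  3·m_0 + 8·m_1 + 1·m_2 = 6(Δ_1 - Δ_0) = -60
Natural end conditions: m_0 = m_2 = 0.
Forward elimination and back-substitution give m_0 = 0, m_1 = -15/2, m_2 = 0.
On [3, 4], p'(x) = b_1 + 2c_1·(x - 3) + 3d_1·(x - 3)² with b_1 = Δ_1 - h_1(2m_1 + m_2)/6 = -11/2, c_1 = m_1/2 = -15/4, d_1 = (m_2 - m_1)/(6h_1) = 5/4. So p'(3) = -11/2.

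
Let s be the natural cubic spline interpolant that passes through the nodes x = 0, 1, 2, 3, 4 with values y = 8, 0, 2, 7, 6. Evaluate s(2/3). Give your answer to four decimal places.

Let σ_i = s''(x_i). Step sizes h_i = 1, 1, 1, 1; slopes of the chords Δ_i = (y_(i+1) - y_i)/h_i = -8, 2, 5, -1.
  1·σ_0 + 4·σ_1 + 1·σ_2 = 6(Δ_1 - Δ_0) = 60
  1·σ_1 + 4·σ_2 + 1·σ_3 = 6(Δ_2 - Δ_1) = 18
  1·σ_2 + 4·σ_3 + 1·σ_4 = 6(Δ_3 - Δ_2) = -36
Natural end conditions: σ_0 = σ_4 = 0.
Solving: σ_0 = 0, σ_1 = 99/7, σ_2 = 24/7, σ_3 = -69/7, σ_4 = 0.
On [0, 1], s(x) = 8 - 145/14·x + 0·x² + 33/14·x³.
With x = 2/3: s(2/3) = 113/63.

1.7937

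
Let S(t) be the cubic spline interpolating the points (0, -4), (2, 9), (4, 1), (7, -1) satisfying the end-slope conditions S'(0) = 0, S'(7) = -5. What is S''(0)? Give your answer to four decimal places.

Write m_i for S''(x_i). With h_i = 2, 2, 3 and divided differences Δ_i = 13/2, -4, -2/3, the continuity of S' gives the tridiagonal system
  2·m_0 + 8·m_1 + 2·m_2 = 6(Δ_1 - Δ_0) = -63
  2·m_1 + 10·m_2 + 3·m_3 = 6(Δ_2 - Δ_1) = 20
Clamped end conditions give two more equations: 2h_0·m_0 + h_0·m_1 = 6(Δ_0 - S'(0)) = 39 and h_2·m_2 + 2h_2·m_3 = 6(S'(7) - Δ_2) = -26.
Solving: m_0 = 1233/74, m_1 = -1023/74, m_2 = 264/37, m_3 = -877/111.

16.6622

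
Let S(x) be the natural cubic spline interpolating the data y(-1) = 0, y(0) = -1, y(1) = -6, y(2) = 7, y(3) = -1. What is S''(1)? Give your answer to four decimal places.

With M_i denoting the second derivative at x_i, h_i = 1, 1, 1, 1, and Δ_i = (y_(i+1) − y_i)/h_i = -1, -5, 13, -8:
  1·M_0 + 4·M_1 + 1·M_2 = 6(Δ_1 - Δ_0) = -24
  1·M_1 + 4·M_2 + 1·M_3 = 6(Δ_2 - Δ_1) = 108
  1·M_2 + 4·M_3 + 1·M_4 = 6(Δ_3 - Δ_2) = -126
Natural end conditions: M_0 = M_4 = 0.
Solving: M_0 = 0, M_1 = -459/28, M_2 = 291/7, M_3 = -1173/28, M_4 = 0.

41.5714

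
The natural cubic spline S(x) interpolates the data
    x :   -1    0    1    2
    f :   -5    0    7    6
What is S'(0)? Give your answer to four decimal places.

With M_i denoting the second derivative at x_i, h_i = 1, 1, 1, and Δ_i = (y_(i+1) − y_i)/h_i = 5, 7, -1:
  1·M_0 + 4·M_1 + 1·M_2 = 6(Δ_1 - Δ_0) = 12
  1·M_1 + 4·M_2 + 1·M_3 = 6(Δ_2 - Δ_1) = -48
Natural end conditions: M_0 = M_3 = 0.
Solving the tridiagonal system: M_0 = 0, M_1 = 32/5, M_2 = -68/5, M_3 = 0.
On [0, 1], S'(x) = b_1 + 2c_1·x + 3d_1·x² with b_1 = Δ_1 - h_1(2M_1 + M_2)/6 = 107/15, c_1 = M_1/2 = 16/5, d_1 = (M_2 - M_1)/(6h_1) = -10/3. So S'(0) = 107/15.

7.1333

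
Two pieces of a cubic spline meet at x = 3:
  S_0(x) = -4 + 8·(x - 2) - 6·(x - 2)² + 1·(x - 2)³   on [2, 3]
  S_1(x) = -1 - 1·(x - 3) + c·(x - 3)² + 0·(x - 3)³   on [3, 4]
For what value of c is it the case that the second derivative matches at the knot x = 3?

S_0''(x) = -12 + 6·(x - 2), so S_0''(3) = -6. On the right, S_1''(3) = 2c, so c = -3.

-3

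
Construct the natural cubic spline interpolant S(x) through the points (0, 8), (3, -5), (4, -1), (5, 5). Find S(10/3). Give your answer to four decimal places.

-4.1143

Write σ_i for S''(x_i). With h_i = 3, 1, 1 and divided differences Δ_i = -13/3, 4, 6, the continuity of S' gives the tridiagonal system
  3·σ_0 + 8·σ_1 + 1·σ_2 = 6(Δ_1 - Δ_0) = 50
  1·σ_1 + 4·σ_2 + 1·σ_3 = 6(Δ_2 - Δ_1) = 12
Natural end conditions: σ_0 = σ_3 = 0.
Solving the tridiagonal system: σ_0 = 0, σ_1 = 188/31, σ_2 = 46/31, σ_3 = 0.
On [3, 4], S(x) = -5 + 161/93·(x - 3) + 94/31·(x - 3)² - 71/93·(x - 3)³.
With (x - 3) = 1/3: S(10/3) = -10331/2511.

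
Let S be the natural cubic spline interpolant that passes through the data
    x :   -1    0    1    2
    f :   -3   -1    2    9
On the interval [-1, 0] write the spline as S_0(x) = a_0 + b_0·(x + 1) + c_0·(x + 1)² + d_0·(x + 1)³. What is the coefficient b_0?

2

Let M_i = S''(x_i). Step sizes h_i = 1, 1, 1; slopes of the chords Δ_i = (y_(i+1) - y_i)/h_i = 2, 3, 7.
  1·M_0 + 4·M_1 + 1·M_2 = 6(Δ_1 - Δ_0) = 6
  1·M_1 + 4·M_2 + 1·M_3 = 6(Δ_2 - Δ_1) = 24
Natural end conditions: M_0 = M_3 = 0.
Forward elimination and back-substitution give M_0 = 0, M_1 = 0, M_2 = 6, M_3 = 0.
On [-1, 0], with S_0(x) = a_0 + b_0·(x + 1) + c_0·(x + 1)² + d_0·(x + 1)³: c_0 = M_0/2 = 0, d_0 = (M_1 - M_0)/(6h_0) = 0, b_0 = Δ_0 - h_0(2M_0 + M_1)/6 = 2.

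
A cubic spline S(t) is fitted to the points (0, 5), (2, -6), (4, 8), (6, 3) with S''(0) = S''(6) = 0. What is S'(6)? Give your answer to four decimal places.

-5.8667

Put M_i = S'' at the i-th knot. Here h = (2, 2, 2) and Δ = (-11/2, 7, -5/2), so the interior equations h_(i-1)·M_(i-1) + 2(h_(i-1)+h_i)·M_i + h_i·M_(i+1) = 6(Δ_i − Δ_(i-1)) read
  2·M_0 + 8·M_1 + 2·M_2 = 6(Δ_1 - Δ_0) = 75
  2·M_1 + 8·M_2 + 2·M_3 = 6(Δ_2 - Δ_1) = -57
Natural end conditions: M_0 = M_3 = 0.
Hence M_0 = 0, M_1 = 119/10, M_2 = -101/10, M_3 = 0.
On [4, 6], S'(t) = b_2 + 2c_2·(t - 4) + 3d_2·(t - 4)² with b_2 = Δ_2 - h_2(2M_2 + M_3)/6 = 127/30, c_2 = M_2/2 = -101/20, d_2 = (M_3 - M_2)/(6h_2) = 101/120. So S'(6) = -88/15.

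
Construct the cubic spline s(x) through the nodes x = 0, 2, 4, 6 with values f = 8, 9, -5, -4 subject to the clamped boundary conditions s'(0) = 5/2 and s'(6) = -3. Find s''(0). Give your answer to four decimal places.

1.2667

Let m_i = s''(x_i). Step sizes h_i = 2, 2, 2; slopes of the chords Δ_i = (y_(i+1) - y_i)/h_i = 1/2, -7, 1/2.
  2·m_0 + 8·m_1 + 2·m_2 = 6(Δ_1 - Δ_0) = -45
  2·m_1 + 8·m_2 + 2·m_3 = 6(Δ_2 - Δ_1) = 45
Clamped end conditions give two more equations: 2h_0·m_0 + h_0·m_1 = 6(Δ_0 - s'(0)) = -12 and h_2·m_2 + 2h_2·m_3 = 6(s'(6) - Δ_2) = -21.
Hence m_0 = 19/15, m_1 = -128/15, m_2 = 311/30, m_3 = -313/30.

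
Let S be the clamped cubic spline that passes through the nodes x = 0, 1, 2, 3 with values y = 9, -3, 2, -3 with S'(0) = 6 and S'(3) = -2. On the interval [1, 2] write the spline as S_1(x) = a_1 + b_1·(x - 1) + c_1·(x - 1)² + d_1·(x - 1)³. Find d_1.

Write m_i for S''(x_i). With h_i = 1, 1, 1 and divided differences Δ_i = -12, 5, -5, the continuity of S' gives the tridiagonal system
  1·m_0 + 4·m_1 + 1·m_2 = 6(Δ_1 - Δ_0) = 102
  1·m_1 + 4·m_2 + 1·m_3 = 6(Δ_2 - Δ_1) = -60
Clamped end conditions give two more equations: 2h_0·m_0 + h_0·m_1 = 6(Δ_0 - S'(0)) = -108 and h_2·m_2 + 2h_2·m_3 = 6(S'(3) - Δ_2) = 18.
Solving the tridiagonal system: m_0 = -244/3, m_1 = 164/3, m_2 = -106/3, m_3 = 80/3.
On [1, 2], with S_1(x) = a_1 + b_1·(x - 1) + c_1·(x - 1)² + d_1·(x - 1)³: c_1 = m_1/2 = 82/3, d_1 = (m_2 - m_1)/(6h_1) = -15, b_1 = Δ_1 - h_1(2m_1 + m_2)/6 = -22/3.

-15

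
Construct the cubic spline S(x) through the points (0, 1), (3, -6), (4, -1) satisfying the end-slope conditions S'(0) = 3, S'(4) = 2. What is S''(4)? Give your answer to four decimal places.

-14.7500

Put σ_i = S'' at the i-th knot. Here h = (3, 1) and Δ = (-7/3, 5), so the interior equations h_(i-1)·σ_(i-1) + 2(h_(i-1)+h_i)·σ_i + h_i·σ_(i+1) = 6(Δ_i − Δ_(i-1)) read
  3·σ_0 + 8·σ_1 + 1·σ_2 = 6(Δ_1 - Δ_0) = 44
Clamped end conditions give two more equations: 2h_0·σ_0 + h_0·σ_1 = 6(Δ_0 - S'(0)) = -32 and h_1·σ_1 + 2h_1·σ_2 = 6(S'(4) - Δ_1) = -18.
Forward elimination and back-substitution give σ_0 = -133/12, σ_1 = 23/2, σ_2 = -59/4.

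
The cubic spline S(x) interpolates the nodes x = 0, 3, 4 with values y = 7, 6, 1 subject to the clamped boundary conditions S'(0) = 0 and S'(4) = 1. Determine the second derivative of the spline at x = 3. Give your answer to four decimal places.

With σ_i denoting the second derivative at x_i, h_i = 3, 1, and Δ_i = (y_(i+1) − y_i)/h_i = -1/3, -5:
  3·σ_0 + 8·σ_1 + 1·σ_2 = 6(Δ_1 - Δ_0) = -28
Clamped end conditions give two more equations: 2h_0·σ_0 + h_0·σ_1 = 6(Δ_0 - S'(0)) = -2 and h_1·σ_1 + 2h_1·σ_2 = 6(S'(4) - Δ_1) = 36.
Hence σ_0 = 41/12, σ_1 = -15/2, σ_2 = 87/4.

-7.5000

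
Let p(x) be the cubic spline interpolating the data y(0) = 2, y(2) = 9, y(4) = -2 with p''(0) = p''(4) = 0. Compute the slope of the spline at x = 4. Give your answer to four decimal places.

-7.7500

Let M_i = p''(x_i). Step sizes h_i = 2, 2; slopes of the chords Δ_i = (y_(i+1) - y_i)/h_i = 7/2, -11/2.
  2·M_0 + 8·M_1 + 2·M_2 = 6(Δ_1 - Δ_0) = -54
Natural end conditions: M_0 = M_2 = 0.
Solving: M_0 = 0, M_1 = -27/4, M_2 = 0.
On [2, 4], p'(x) = b_1 + 2c_1·(x - 2) + 3d_1·(x - 2)² with b_1 = Δ_1 - h_1(2M_1 + M_2)/6 = -1, c_1 = M_1/2 = -27/8, d_1 = (M_2 - M_1)/(6h_1) = 9/16. So p'(4) = -31/4.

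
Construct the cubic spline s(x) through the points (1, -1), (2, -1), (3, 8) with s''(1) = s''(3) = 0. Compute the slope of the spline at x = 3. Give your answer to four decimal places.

11.2500

With M_i denoting the second derivative at x_i, h_i = 1, 1, and Δ_i = (y_(i+1) − y_i)/h_i = 0, 9:
  1·M_0 + 4·M_1 + 1·M_2 = 6(Δ_1 - Δ_0) = 54
Natural end conditions: M_0 = M_2 = 0.
Hence M_0 = 0, M_1 = 27/2, M_2 = 0.
On [2, 3], s'(x) = b_1 + 2c_1·(x - 2) + 3d_1·(x - 2)² with b_1 = Δ_1 - h_1(2M_1 + M_2)/6 = 9/2, c_1 = M_1/2 = 27/4, d_1 = (M_2 - M_1)/(6h_1) = -9/4. So s'(3) = 45/4.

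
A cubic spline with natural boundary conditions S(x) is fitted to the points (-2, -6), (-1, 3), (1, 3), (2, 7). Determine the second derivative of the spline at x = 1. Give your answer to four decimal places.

Let M_i = S''(x_i). Step sizes h_i = 1, 2, 1; slopes of the chords Δ_i = (y_(i+1) - y_i)/h_i = 9, 0, 4.
  1·M_0 + 6·M_1 + 2·M_2 = 6(Δ_1 - Δ_0) = -54
  2·M_1 + 6·M_2 + 1·M_3 = 6(Δ_2 - Δ_1) = 24
Natural end conditions: M_0 = M_3 = 0.
Solving: M_0 = 0, M_1 = -93/8, M_2 = 63/8, M_3 = 0.

7.8750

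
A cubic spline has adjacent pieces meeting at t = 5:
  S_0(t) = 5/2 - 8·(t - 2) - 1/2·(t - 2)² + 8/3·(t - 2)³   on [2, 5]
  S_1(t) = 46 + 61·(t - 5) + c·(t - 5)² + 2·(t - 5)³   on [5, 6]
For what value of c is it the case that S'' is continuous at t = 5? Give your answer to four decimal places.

23.5000

S_0''(t) = -1 + 16·(t - 2), so S_0''(5) = 47. On the right, S_1''(5) = 2c, so c = 47/2.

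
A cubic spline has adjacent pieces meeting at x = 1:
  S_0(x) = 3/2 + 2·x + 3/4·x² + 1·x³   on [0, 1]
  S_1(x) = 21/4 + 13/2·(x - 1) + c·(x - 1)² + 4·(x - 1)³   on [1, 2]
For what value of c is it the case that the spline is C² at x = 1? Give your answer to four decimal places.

S_0''(x) = 3/2 + 6·x, so S_0''(1) = 15/2. On the right, S_1''(1) = 2c, so c = 15/4.

3.7500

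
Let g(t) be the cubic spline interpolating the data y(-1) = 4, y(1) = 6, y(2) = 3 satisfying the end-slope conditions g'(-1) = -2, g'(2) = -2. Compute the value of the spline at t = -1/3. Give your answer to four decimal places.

4.1481

Let σ_i = g''(x_i). Step sizes h_i = 2, 1; slopes of the chords Δ_i = (y_(i+1) - y_i)/h_i = 1, -3.
  2·σ_0 + 6·σ_1 + 1·σ_2 = 6(Δ_1 - Δ_0) = -24
Clamped end conditions give two more equations: 2h_0·σ_0 + h_0·σ_1 = 6(Δ_0 - g'(-1)) = 18 and h_1·σ_1 + 2h_1·σ_2 = 6(g'(2) - Δ_1) = 6.
Solving the tridiagonal system: σ_0 = 17/2, σ_1 = -8, σ_2 = 7.
On [-1, 1], g(t) = 4 - 2·(t + 1) + 17/4·(t + 1)² - 11/8·(t + 1)³.
With (t + 1) = 2/3: g(-1/3) = 112/27.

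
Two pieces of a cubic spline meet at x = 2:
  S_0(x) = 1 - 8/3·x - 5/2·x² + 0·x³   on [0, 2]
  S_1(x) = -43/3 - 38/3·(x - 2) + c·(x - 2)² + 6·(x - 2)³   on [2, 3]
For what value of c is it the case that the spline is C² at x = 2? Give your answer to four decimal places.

-2.5000

S_0''(x) = -5 + 0·x, so S_0''(2) = -5. On the right, S_1''(2) = 2c, so c = -5/2.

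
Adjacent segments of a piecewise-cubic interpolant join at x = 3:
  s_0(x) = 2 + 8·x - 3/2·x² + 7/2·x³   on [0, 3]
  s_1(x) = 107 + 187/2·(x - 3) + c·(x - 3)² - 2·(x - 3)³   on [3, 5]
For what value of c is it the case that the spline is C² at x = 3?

s_0''(x) = -3 + 21·x, so s_0''(3) = 60. On the right, s_1''(3) = 2c, so c = 30.

30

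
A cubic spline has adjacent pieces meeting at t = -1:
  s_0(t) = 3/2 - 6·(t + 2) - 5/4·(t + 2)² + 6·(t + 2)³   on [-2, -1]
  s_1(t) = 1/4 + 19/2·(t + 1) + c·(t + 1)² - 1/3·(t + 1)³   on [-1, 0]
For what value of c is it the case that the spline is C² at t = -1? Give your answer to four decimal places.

16.7500

s_0''(t) = -5/2 + 36·(t + 2), so s_0''(-1) = 67/2. On the right, s_1''(-1) = 2c, so c = 67/4.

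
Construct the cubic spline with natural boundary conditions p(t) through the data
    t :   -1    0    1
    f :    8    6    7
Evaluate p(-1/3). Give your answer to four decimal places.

6.3889

With M_i denoting the second derivative at x_i, h_i = 1, 1, and Δ_i = (y_(i+1) − y_i)/h_i = -2, 1:
  1·M_0 + 4·M_1 + 1·M_2 = 6(Δ_1 - Δ_0) = 18
Natural end conditions: M_0 = M_2 = 0.
Solving the tridiagonal system: M_0 = 0, M_1 = 9/2, M_2 = 0.
On [-1, 0], p(t) = 8 - 11/4·(t + 1) + 0·(t + 1)² + 3/4·(t + 1)³.
With (t + 1) = 2/3: p(-1/3) = 115/18.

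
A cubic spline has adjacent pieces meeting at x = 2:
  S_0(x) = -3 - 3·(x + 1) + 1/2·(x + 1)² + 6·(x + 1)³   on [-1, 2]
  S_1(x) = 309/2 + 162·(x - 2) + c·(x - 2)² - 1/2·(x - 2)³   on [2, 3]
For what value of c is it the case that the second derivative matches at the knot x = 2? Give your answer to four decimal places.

S_0''(x) = 1 + 36·(x + 1), so S_0''(2) = 109. On the right, S_1''(2) = 2c, so c = 109/2.

54.5000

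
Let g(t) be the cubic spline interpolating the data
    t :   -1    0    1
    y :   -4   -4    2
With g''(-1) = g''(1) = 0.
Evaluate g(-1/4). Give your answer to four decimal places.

Put m_i = g'' at the i-th knot. Here h = (1, 1) and Δ = (0, 6), so the interior equations h_(i-1)·m_(i-1) + 2(h_(i-1)+h_i)·m_i + h_i·m_(i+1) = 6(Δ_i − Δ_(i-1)) read
  1·m_0 + 4·m_1 + 1·m_2 = 6(Δ_1 - Δ_0) = 36
Natural end conditions: m_0 = m_2 = 0.
Solving the tridiagonal system: m_0 = 0, m_1 = 9, m_2 = 0.
On [-1, 0], g(t) = -4 - 3/2·(t + 1) + 0·(t + 1)² + 3/2·(t + 1)³.
With (t + 1) = 3/4: g(-1/4) = -575/128.

-4.4922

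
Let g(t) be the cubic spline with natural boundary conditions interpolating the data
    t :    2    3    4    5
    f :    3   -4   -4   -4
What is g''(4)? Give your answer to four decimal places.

-2.8000

Put m_i = g'' at the i-th knot. Here h = (1, 1, 1) and Δ = (-7, 0, 0), so the interior equations h_(i-1)·m_(i-1) + 2(h_(i-1)+h_i)·m_i + h_i·m_(i+1) = 6(Δ_i − Δ_(i-1)) read
  1·m_0 + 4·m_1 + 1·m_2 = 6(Δ_1 - Δ_0) = 42
  1·m_1 + 4·m_2 + 1·m_3 = 6(Δ_2 - Δ_1) = 0
Natural end conditions: m_0 = m_3 = 0.
Solving: m_0 = 0, m_1 = 56/5, m_2 = -14/5, m_3 = 0.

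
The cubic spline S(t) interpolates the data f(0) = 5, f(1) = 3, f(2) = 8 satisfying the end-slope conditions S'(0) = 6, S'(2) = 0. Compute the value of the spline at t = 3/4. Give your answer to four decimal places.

3.4883

Write M_i for S''(x_i). With h_i = 1, 1 and divided differences Δ_i = -2, 5, the continuity of S' gives the tridiagonal system
  1·M_0 + 4·M_1 + 1·M_2 = 6(Δ_1 - Δ_0) = 42
Clamped end conditions give two more equations: 2h_0·M_0 + h_0·M_1 = 6(Δ_0 - S'(0)) = -48 and h_1·M_1 + 2h_1·M_2 = 6(S'(2) - Δ_1) = -30.
Solving: M_0 = -75/2, M_1 = 27, M_2 = -57/2.
On [0, 1], S(t) = 5 + 6·t - 75/4·t² + 43/4·t³.
With t = 3/4: S(3/4) = 893/256.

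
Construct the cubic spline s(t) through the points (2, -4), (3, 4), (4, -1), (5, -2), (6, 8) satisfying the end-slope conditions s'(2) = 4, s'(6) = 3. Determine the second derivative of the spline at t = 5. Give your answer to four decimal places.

22.7857

With M_i denoting the second derivative at x_i, h_i = 1, 1, 1, 1, and Δ_i = (y_(i+1) − y_i)/h_i = 8, -5, -1, 10:
  1·M_0 + 4·M_1 + 1·M_2 = 6(Δ_1 - Δ_0) = -78
  1·M_1 + 4·M_2 + 1·M_3 = 6(Δ_2 - Δ_1) = 24
  1·M_2 + 4·M_3 + 1·M_4 = 6(Δ_3 - Δ_2) = 66
Clamped end conditions give two more equations: 2h_0·M_0 + h_0·M_1 = 6(Δ_0 - s'(2)) = 24 and h_3·M_3 + 2h_3·M_4 = 6(s'(6) - Δ_3) = -42.
Forward elimination and back-substitution give M_0 = 725/28, M_1 = -389/14, M_2 = 29/4, M_3 = 319/14, M_4 = -907/28.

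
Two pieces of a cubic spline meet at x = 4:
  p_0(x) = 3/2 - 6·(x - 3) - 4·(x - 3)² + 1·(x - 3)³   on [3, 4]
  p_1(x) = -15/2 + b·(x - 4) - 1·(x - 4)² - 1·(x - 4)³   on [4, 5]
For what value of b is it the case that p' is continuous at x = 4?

-11

p_0'(x) = -6 - 8·(x - 3) + 3·(x - 3)², so p_0'(4) = -11. On the right, p_1'(4) = b, so b = -11.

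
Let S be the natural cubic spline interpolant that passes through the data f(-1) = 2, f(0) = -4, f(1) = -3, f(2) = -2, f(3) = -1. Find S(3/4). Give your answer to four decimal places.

Put m_i = S'' at the i-th knot. Here h = (1, 1, 1, 1) and Δ = (-6, 1, 1, 1), so the interior equations h_(i-1)·m_(i-1) + 2(h_(i-1)+h_i)·m_i + h_i·m_(i+1) = 6(Δ_i − Δ_(i-1)) read
  1·m_0 + 4·m_1 + 1·m_2 = 6(Δ_1 - Δ_0) = 42
  1·m_1 + 4·m_2 + 1·m_3 = 6(Δ_2 - Δ_1) = 0
  1·m_2 + 4·m_3 + 1·m_4 = 6(Δ_3 - Δ_2) = 0
Natural end conditions: m_0 = m_4 = 0.
Solving the tridiagonal system: m_0 = 0, m_1 = 45/4, m_2 = -3, m_3 = 3/4, m_4 = 0.
On [0, 1], S(x) = -4 - 9/4·x + 45/8·x² - 19/8·x³.
With x = 3/4: S(3/4) = -1805/512.

-3.5254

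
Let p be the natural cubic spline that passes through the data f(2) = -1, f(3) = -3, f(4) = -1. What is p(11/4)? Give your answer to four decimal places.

Put M_i = p'' at the i-th knot. Here h = (1, 1) and Δ = (-2, 2), so the interior equations h_(i-1)·M_(i-1) + 2(h_(i-1)+h_i)·M_i + h_i·M_(i+1) = 6(Δ_i − Δ_(i-1)) read
  1·M_0 + 4·M_1 + 1·M_2 = 6(Δ_1 - Δ_0) = 24
Natural end conditions: M_0 = M_2 = 0.
Forward elimination and back-substitution give M_0 = 0, M_1 = 6, M_2 = 0.
On [2, 3], p(x) = -1 - 3·(x - 2) + 0·(x - 2)² + 1·(x - 2)³.
With (x - 2) = 3/4: p(11/4) = -181/64.

-2.8281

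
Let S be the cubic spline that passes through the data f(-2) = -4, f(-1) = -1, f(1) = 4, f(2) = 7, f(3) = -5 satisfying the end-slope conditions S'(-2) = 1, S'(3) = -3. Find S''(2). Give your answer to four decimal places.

-35.7031

Put M_i = S'' at the i-th knot. Here h = (1, 2, 1, 1) and Δ = (3, 5/2, 3, -12), so the interior equations h_(i-1)·M_(i-1) + 2(h_(i-1)+h_i)·M_i + h_i·M_(i+1) = 6(Δ_i − Δ_(i-1)) read
  1·M_0 + 6·M_1 + 2·M_2 = 6(Δ_1 - Δ_0) = -3
  2·M_1 + 6·M_2 + 1·M_3 = 6(Δ_2 - Δ_1) = 3
  1·M_2 + 4·M_3 + 1·M_4 = 6(Δ_3 - Δ_2) = -90
Clamped end conditions give two more equations: 2h_0·M_0 + h_0·M_1 = 6(Δ_0 - S'(-2)) = 12 and h_3·M_3 + 2h_3·M_4 = 6(S'(3) - Δ_3) = 54.
Solving the tridiagonal system: M_0 = 529/64, M_1 = -145/32, M_2 = 1019/128, M_3 = -2285/64, M_4 = 5741/128.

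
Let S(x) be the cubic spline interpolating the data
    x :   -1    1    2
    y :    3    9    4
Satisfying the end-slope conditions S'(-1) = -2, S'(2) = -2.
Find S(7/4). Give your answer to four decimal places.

4.9453

With M_i denoting the second derivative at x_i, h_i = 2, 1, and Δ_i = (y_(i+1) − y_i)/h_i = 3, -5:
  2·M_0 + 6·M_1 + 1·M_2 = 6(Δ_1 - Δ_0) = -48
Clamped end conditions give two more equations: 2h_0·M_0 + h_0·M_1 = 6(Δ_0 - S'(-1)) = 30 and h_1·M_1 + 2h_1·M_2 = 6(S'(2) - Δ_1) = 18.
Solving: M_0 = 31/2, M_1 = -16, M_2 = 17.
On [1, 2], S(x) = 9 - 5/2·(x - 1) - 8·(x - 1)² + 11/2·(x - 1)³.
With (x - 1) = 3/4: S(7/4) = 633/128.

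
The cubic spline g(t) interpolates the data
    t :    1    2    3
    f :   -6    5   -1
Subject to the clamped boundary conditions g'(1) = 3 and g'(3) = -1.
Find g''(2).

-47

Let M_i = g''(x_i). Step sizes h_i = 1, 1; slopes of the chords Δ_i = (y_(i+1) - y_i)/h_i = 11, -6.
  1·M_0 + 4·M_1 + 1·M_2 = 6(Δ_1 - Δ_0) = -102
Clamped end conditions give two more equations: 2h_0·M_0 + h_0·M_1 = 6(Δ_0 - g'(1)) = 48 and h_1·M_1 + 2h_1·M_2 = 6(g'(3) - Δ_1) = 30.
Hence M_0 = 95/2, M_1 = -47, M_2 = 77/2.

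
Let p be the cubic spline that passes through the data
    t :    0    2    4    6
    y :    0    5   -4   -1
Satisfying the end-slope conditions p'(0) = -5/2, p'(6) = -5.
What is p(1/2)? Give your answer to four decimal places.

0.1406

Let M_i = p''(x_i). Step sizes h_i = 2, 2, 2; slopes of the chords Δ_i = (y_(i+1) - y_i)/h_i = 5/2, -9/2, 3/2.
  2·M_0 + 8·M_1 + 2·M_2 = 6(Δ_1 - Δ_0) = -42
  2·M_1 + 8·M_2 + 2·M_3 = 6(Δ_2 - Δ_1) = 36
Clamped end conditions give two more equations: 2h_0·M_0 + h_0·M_1 = 6(Δ_0 - p'(0)) = 30 and h_2·M_2 + 2h_2·M_3 = 6(p'(6) - Δ_2) = -39.
Solving: M_0 = 79/6, M_1 = -34/3, M_2 = 67/6, M_3 = -46/3.
On [0, 2], p(t) = 0 - 5/2·t + 79/12·t² - 49/24·t³.
With t = 1/2: p(1/2) = 9/64.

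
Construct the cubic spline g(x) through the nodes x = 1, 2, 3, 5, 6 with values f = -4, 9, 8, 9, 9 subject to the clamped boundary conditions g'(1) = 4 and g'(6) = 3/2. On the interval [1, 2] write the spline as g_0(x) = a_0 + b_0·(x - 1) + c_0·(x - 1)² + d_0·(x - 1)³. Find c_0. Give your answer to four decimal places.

Put M_i = g'' at the i-th knot. Here h = (1, 1, 2, 1) and Δ = (13, -1, 1/2, 0), so the interior equations h_(i-1)·M_(i-1) + 2(h_(i-1)+h_i)·M_i + h_i·M_(i+1) = 6(Δ_i − Δ_(i-1)) read
  1·M_0 + 4·M_1 + 1·M_2 = 6(Δ_1 - Δ_0) = -84
  1·M_1 + 6·M_2 + 2·M_3 = 6(Δ_2 - Δ_1) = 9
  2·M_2 + 6·M_3 + 1·M_4 = 6(Δ_3 - Δ_2) = -3
Clamped end conditions give two more equations: 2h_0·M_0 + h_0·M_1 = 6(Δ_0 - g'(1)) = 54 and h_3·M_3 + 2h_3·M_4 = 6(g'(6) - Δ_3) = 9.
Forward elimination and back-substitution give M_0 = 5645/128, M_1 = -2189/64, M_2 = 1115/128, M_3 = -145/32, M_4 = 433/64.
On [1, 2], with g_0(x) = a_0 + b_0·(x - 1) + c_0·(x - 1)² + d_0·(x - 1)³: c_0 = M_0/2 = 5645/256, d_0 = (M_1 - M_0)/(6h_0) = -3341/256, b_0 = Δ_0 - h_0(2M_0 + M_1)/6 = 4.

22.0508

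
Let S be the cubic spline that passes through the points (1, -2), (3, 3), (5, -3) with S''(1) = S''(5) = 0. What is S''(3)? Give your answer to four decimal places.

Write σ_i for S''(x_i). With h_i = 2, 2 and divided differences Δ_i = 5/2, -3, the continuity of S' gives the tridiagonal system
  2·σ_0 + 8·σ_1 + 2·σ_2 = 6(Δ_1 - Δ_0) = -33
Natural end conditions: σ_0 = σ_2 = 0.
Hence σ_0 = 0, σ_1 = -33/8, σ_2 = 0.

-4.1250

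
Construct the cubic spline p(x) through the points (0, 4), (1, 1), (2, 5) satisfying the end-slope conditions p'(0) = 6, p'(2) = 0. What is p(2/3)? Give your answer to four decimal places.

2.3333

With M_i denoting the second derivative at x_i, h_i = 1, 1, and Δ_i = (y_(i+1) − y_i)/h_i = -3, 4:
  1·M_0 + 4·M_1 + 1·M_2 = 6(Δ_1 - Δ_0) = 42
Clamped end conditions give two more equations: 2h_0·M_0 + h_0·M_1 = 6(Δ_0 - p'(0)) = -54 and h_1·M_1 + 2h_1·M_2 = 6(p'(2) - Δ_1) = -24.
Forward elimination and back-substitution give M_0 = -81/2, M_1 = 27, M_2 = -51/2.
On [0, 1], p(x) = 4 + 6·x - 81/4·x² + 45/4·x³.
With x = 2/3: p(2/3) = 7/3.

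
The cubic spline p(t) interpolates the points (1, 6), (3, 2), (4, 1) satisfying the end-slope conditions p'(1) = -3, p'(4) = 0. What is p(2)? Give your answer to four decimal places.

Put M_i = p'' at the i-th knot. Here h = (2, 1) and Δ = (-2, -1), so the interior equations h_(i-1)·M_(i-1) + 2(h_(i-1)+h_i)·M_i + h_i·M_(i+1) = 6(Δ_i − Δ_(i-1)) read
  2·M_0 + 6·M_1 + 1·M_2 = 6(Δ_1 - Δ_0) = 6
Clamped end conditions give two more equations: 2h_0·M_0 + h_0·M_1 = 6(Δ_0 - p'(1)) = 6 and h_1·M_1 + 2h_1·M_2 = 6(p'(4) - Δ_1) = 6.
Solving: M_0 = 3/2, M_1 = 0, M_2 = 3.
On [1, 3], p(t) = 6 - 3·(t - 1) + 3/4·(t - 1)² - 1/8·(t - 1)³.
With (t - 1) = 1: p(2) = 29/8.

3.6250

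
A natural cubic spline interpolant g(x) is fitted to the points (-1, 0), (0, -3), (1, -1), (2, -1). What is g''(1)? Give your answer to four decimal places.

-5.2000

Put M_i = g'' at the i-th knot. Here h = (1, 1, 1) and Δ = (-3, 2, 0), so the interior equations h_(i-1)·M_(i-1) + 2(h_(i-1)+h_i)·M_i + h_i·M_(i+1) = 6(Δ_i − Δ_(i-1)) read
  1·M_0 + 4·M_1 + 1·M_2 = 6(Δ_1 - Δ_0) = 30
  1·M_1 + 4·M_2 + 1·M_3 = 6(Δ_2 - Δ_1) = -12
Natural end conditions: M_0 = M_3 = 0.
Solving the tridiagonal system: M_0 = 0, M_1 = 44/5, M_2 = -26/5, M_3 = 0.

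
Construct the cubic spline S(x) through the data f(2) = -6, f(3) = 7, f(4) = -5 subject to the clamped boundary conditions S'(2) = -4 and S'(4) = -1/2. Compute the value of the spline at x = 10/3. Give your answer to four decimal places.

4.2037

Put m_i = S'' at the i-th knot. Here h = (1, 1) and Δ = (13, -12), so the interior equations h_(i-1)·m_(i-1) + 2(h_(i-1)+h_i)·m_i + h_i·m_(i+1) = 6(Δ_i − Δ_(i-1)) read
  1·m_0 + 4·m_1 + 1·m_2 = 6(Δ_1 - Δ_0) = -150
Clamped end conditions give two more equations: 2h_0·m_0 + h_0·m_1 = 6(Δ_0 - S'(2)) = 102 and h_1·m_1 + 2h_1·m_2 = 6(S'(4) - Δ_1) = 69.
Hence m_0 = 361/4, m_1 = -157/2, m_2 = 295/4.
On [3, 4], S(x) = 7 + 15/8·(x - 3) - 157/4·(x - 3)² + 203/8·(x - 3)³.
With (x - 3) = 1/3: S(10/3) = 227/54.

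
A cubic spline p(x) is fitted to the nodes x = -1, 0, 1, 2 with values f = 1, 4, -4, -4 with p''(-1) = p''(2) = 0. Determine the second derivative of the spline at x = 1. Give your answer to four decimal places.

Write σ_i for p''(x_i). With h_i = 1, 1, 1 and divided differences Δ_i = 3, -8, 0, the continuity of p' gives the tridiagonal system
  1·σ_0 + 4·σ_1 + 1·σ_2 = 6(Δ_1 - Δ_0) = -66
  1·σ_1 + 4·σ_2 + 1·σ_3 = 6(Δ_2 - Δ_1) = 48
Natural end conditions: σ_0 = σ_3 = 0.
Forward elimination and back-substitution give σ_0 = 0, σ_1 = -104/5, σ_2 = 86/5, σ_3 = 0.

17.2000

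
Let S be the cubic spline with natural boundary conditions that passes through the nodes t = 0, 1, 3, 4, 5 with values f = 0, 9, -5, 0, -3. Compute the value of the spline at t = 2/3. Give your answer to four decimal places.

7.4572

With M_i denoting the second derivative at x_i, h_i = 1, 2, 1, 1, and Δ_i = (y_(i+1) − y_i)/h_i = 9, -7, 5, -3:
  1·M_0 + 6·M_1 + 2·M_2 = 6(Δ_1 - Δ_0) = -96
  2·M_1 + 6·M_2 + 1·M_3 = 6(Δ_2 - Δ_1) = 72
  1·M_2 + 4·M_3 + 1·M_4 = 6(Δ_3 - Δ_2) = -48
Natural end conditions: M_0 = M_4 = 0.
Solving the tridiagonal system: M_0 = 0, M_1 = -1440/61, M_2 = 1392/61, M_3 = -1080/61, M_4 = 0.
On [0, 1], S(t) = 0 + 789/61·t + 0·t² - 240/61·t³.
With t = 2/3: S(2/3) = 4094/549.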